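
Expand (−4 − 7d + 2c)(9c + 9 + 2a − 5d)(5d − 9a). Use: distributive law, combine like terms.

−90cd + 162ac − 180d + 324a + 347ad + 72a² − 215d² − 365cd² + 677acd − 385ad² + 126a²d + 175d³ + 90c²d − 162ac² − 36a²c

(−4 − 7d + 2c)(9c + 9 + 2a − 5d)(5d − 9a)
= (−36c − 36 − 8a + 20d − 63cd − 63d − 14ad + 35d² + 18c² + 18c + 4ac − 10cd)(5d − 9a)    [distributive law]
= (−18c − 36 − 8a − 43d − 73cd − 14ad + 35d² + 18c² + 4ac)(5d − 9a)    [combine like terms]
= −90cd + 162ac − 180d + 324a − 40ad + 72a² − 215d² + 387ad − 365cd² + 657acd − 70ad² + 126a²d + 175d³ − 315ad² + 90c²d − 162ac² + 20acd − 36a²c    [distributive law]
= −90cd + 162ac − 180d + 324a + 347ad + 72a² − 215d² − 365cd² + 677acd − 385ad² + 126a²d + 175d³ + 90c²d − 162ac² − 36a²c    [combine like terms]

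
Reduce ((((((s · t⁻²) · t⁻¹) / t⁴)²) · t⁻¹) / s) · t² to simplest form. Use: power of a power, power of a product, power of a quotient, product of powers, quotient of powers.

s·t⁻¹³

((((((s · t⁻²) · t⁻¹) / t⁴)²) · t⁻¹) / s) · t²
= ((((((s · t⁻²) · t⁻¹)²) / ((t⁴)²)) · t⁻¹) / s) · t²    [power of a quotient]
= ((((((s · t⁻²)²) · ((t⁻¹)²)) / ((t⁴)²)) · t⁻¹) / s) · t²    [power of a product]
= ((((((s²) · ((t⁻²)²)) · ((t⁻¹)²)) / ((t⁴)²)) · t⁻¹) / s) · t²    [power of a product]
= (((((s² · t⁻⁴) · ((t⁻¹)²)) / ((t⁴)²)) · t⁻¹) / s) · t²    [power of a power]
= (((((s² · t⁻⁴) · t⁻²) / ((t⁴)²)) · t⁻¹) / s) · t²    [power of a power]
= (((((s² · t⁻⁴) · t⁻²) / t⁸) · t⁻¹) / s) · t²    [power of a power]
= s·t⁻¹³    [quotient of powers; product of powers]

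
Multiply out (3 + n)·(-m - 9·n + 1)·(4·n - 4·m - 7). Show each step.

(3 + n)·(-m - 9·n + 1)·(4·n - 4·m - 7)
= (-3·m - 27·n + 3 - m·n - 9·n² + n)·(4·n - 4·m - 7)    [distributive law]
= (-3·m - 26·n + 3 - m·n - 9·n²)·(4·n - 4·m - 7)    [combine like terms]
= -12·m·n + 12·m² + 21·m - 104·n² + 104·m·n + 182·n + 12·n - 12·m - 21 - 4·m·n² + 4·m²·n + 7·m·n - 36·n³ + 36·m·n² + 63·n²    [distributive law]
= 99·m·n + 12·m² + 9·m - 41·n² + 194·n - 21 + 32·m·n² + 4·m²·n - 36·n³    [combine like terms]

99·m·n + 12·m² + 9·m - 41·n² + 194·n - 21 + 32·m·n² + 4·m²·n - 36·n³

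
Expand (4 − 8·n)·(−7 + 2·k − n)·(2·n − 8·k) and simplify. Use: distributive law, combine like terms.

(4 − 8·n)·(−7 + 2·k − n)·(2·n − 8·k)
= (−28 + 8·k − 4·n + 56·n − 16·k·n + 8·n²)·(2·n − 8·k)    [distributive law]
= (−28 + 8·k + 52·n − 16·k·n + 8·n²)·(2·n − 8·k)    [combine like terms]
= −56·n + 224·k + 16·k·n − 64·k² + 104·n² − 416·k·n − 32·k·n² + 128·k²·n + 16·n³ − 64·k·n²    [distributive law]
= −56·n + 224·k − 400·k·n − 64·k² + 104·n² − 96·k·n² + 128·k²·n + 16·n³    [combine like terms]

−56·n + 224·k − 400·k·n − 64·k² + 104·n² − 96·k·n² + 128·k²·n + 16·n³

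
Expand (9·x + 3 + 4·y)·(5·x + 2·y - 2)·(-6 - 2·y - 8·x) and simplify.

-246·x^2 - 394·x^2·y - 360·x^3 - 206·x·y - 140·x·y^2 + 66·x + 24·y - 44·y^2 + 36 - 16·y^3

(9·x + 3 + 4·y)·(5·x + 2·y - 2)·(-6 - 2·y - 8·x)
= (45·x^2 + 18·x·y - 18·x + 15·x + 6·y - 6 + 20·x·y + 8·y^2 - 8·y)·(-6 - 2·y - 8·x)    [distributive law]
= (45·x^2 + 38·x·y - 3·x - 2·y - 6 + 8·y^2)·(-6 - 2·y - 8·x)    [combine like terms]
= -270·x^2 - 90·x^2·y - 360·x^3 - 228·x·y - 76·x·y^2 - 304·x^2·y + 18·x + 6·x·y + 24·x^2 + 12·y + 4·y^2 + 16·x·y + 36 + 12·y + 48·x - 48·y^2 - 16·y^3 - 64·x·y^2    [distributive law]
= -246·x^2 - 394·x^2·y - 360·x^3 - 206·x·y - 140·x·y^2 + 66·x + 24·y - 44·y^2 + 36 - 16·y^3    [combine like terms]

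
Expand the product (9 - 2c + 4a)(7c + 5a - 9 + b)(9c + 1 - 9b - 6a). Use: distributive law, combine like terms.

715c^2 - 648c - 650bc - 387ac + 495a - 131ab - 34a^2 - 81 + 738b - 81b^2 - 126c^3 + 108bc^2 + 246ac^2 - 114abc + 72a^2c + 18b^2c - 204a^2b - 120a^3 - 36ab^2

(9 - 2c + 4a)(7c + 5a - 9 + b)(9c + 1 - 9b - 6a)
= (63c + 45a - 81 + 9b - 14c^2 - 10ac + 18c - 2bc + 28ac + 20a^2 - 36a + 4ab)(9c + 1 - 9b - 6a)    [distributive law]
= (81c + 9a - 81 + 9b - 14c^2 + 18ac - 2bc + 20a^2 + 4ab)(9c + 1 - 9b - 6a)    [combine like terms]
= 729c^2 + 81c - 729bc - 486ac + 81ac + 9a - 81ab - 54a^2 - 729c - 81 + 729b + 486a + 81bc + 9b - 81b^2 - 54ab - 126c^3 - 14c^2 + 126bc^2 + 84ac^2 + 162ac^2 + 18ac - 162abc - 108a^2c - 18bc^2 - 2bc + 18b^2c + 12abc + 180a^2c + 20a^2 - 180a^2b - 120a^3 + 36abc + 4ab - 36ab^2 - 24a^2b    [distributive law]
= 715c^2 - 648c - 650bc - 387ac + 495a - 131ab - 34a^2 - 81 + 738b - 81b^2 - 126c^3 + 108bc^2 + 246ac^2 - 114abc + 72a^2c + 18b^2c - 204a^2b - 120a^3 - 36ab^2    [combine like terms]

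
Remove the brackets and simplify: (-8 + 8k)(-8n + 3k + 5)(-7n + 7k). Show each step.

(-8 + 8k)(-8n + 3k + 5)(-7n + 7k)
= (64n - 24k - 40 - 64kn + 24k² + 40k)(-7n + 7k)    [distributive law]
= (64n + 16k - 40 - 64kn + 24k²)(-7n + 7k)    [combine like terms]
= -448n² + 448kn - 112kn + 112k² + 280n - 280k + 448kn² - 448k²n - 168k²n + 168k³    [distributive law]
= -448n² + 336kn + 112k² + 280n - 280k + 448kn² - 616k²n + 168k³    [combine like terms]

-448n² + 336kn + 112k² + 280n - 280k + 448kn² - 616k²n + 168k³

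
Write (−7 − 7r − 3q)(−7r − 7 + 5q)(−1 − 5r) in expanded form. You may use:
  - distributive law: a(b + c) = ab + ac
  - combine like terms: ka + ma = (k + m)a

−343r − 539r² − 49 + 14q + 84qr − 245r³ + 70qr² + 15q² + 75q²r

(−7 − 7r − 3q)(−7r − 7 + 5q)(−1 − 5r)
= (49r + 49 − 35q + 49r² + 49r − 35qr + 21qr + 21q − 15q²)(−1 − 5r)    [distributive law]
= (98r + 49 − 14q + 49r² − 14qr − 15q²)(−1 − 5r)    [combine like terms]
= −98r − 490r² − 49 − 245r + 14q + 70qr − 49r² − 245r³ + 14qr + 70qr² + 15q² + 75q²r    [distributive law]
= −343r − 539r² − 49 + 14q + 84qr − 245r³ + 70qr² + 15q² + 75q²r    [combine like terms]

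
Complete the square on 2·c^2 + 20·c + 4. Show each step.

2(c + 5)^2 - 46

2·c^2 + 20·c + 4
= 2(c^2 + 10·c) + 4    [factor out 2 from the c-terms]
= 2(c^2 + 10·c + 25 - 25) + 4    [add and subtract 25 inside the bracket]
= 2(c + 5)^2 - 50 + 4    [perfect-square identity]
= 2(c + 5)^2 - 46    [combine constants]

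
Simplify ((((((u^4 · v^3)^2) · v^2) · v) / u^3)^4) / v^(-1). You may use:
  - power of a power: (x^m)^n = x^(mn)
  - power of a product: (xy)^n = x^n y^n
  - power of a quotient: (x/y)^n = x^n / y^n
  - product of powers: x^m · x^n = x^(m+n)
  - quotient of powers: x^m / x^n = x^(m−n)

((((((u^4 · v^3)^2) · v^2) · v) / u^3)^4) / v^(-1)
= ((((((u^4 · v^3)^2) · v^2) · v)^4) / ((u^3)^4)) / v^(-1)    [power of a quotient]
= ((((((u^4 · v^3)^2) · v^2)^4) · (v^4)) / ((u^3)^4)) / v^(-1)    [power of a product]
= ((((((u^4 · v^3)^2)^4) · ((v^2)^4)) · (v^4)) / ((u^3)^4)) / v^(-1)    [power of a product]
= (((((u^4 · v^3)^8) · ((v^2)^4)) · (v^4)) / ((u^3)^4)) / v^(-1)    [power of a power]
= ((((((u^4)^8) · ((v^3)^8)) · ((v^2)^4)) · (v^4)) / ((u^3)^4)) / v^(-1)    [power of a product]
= ((((u^32 · ((v^3)^8)) · ((v^2)^4)) · (v^4)) / ((u^3)^4)) / v^(-1)    [power of a power]
= ((((u^32 · v^24) · ((v^2)^4)) · (v^4)) / ((u^3)^4)) / v^(-1)    [power of a power]
= ((((u^32 · v^24) · v^8) · (v^4)) / ((u^3)^4)) / v^(-1)    [power of a power]
= ((((u^32 · v^24) · v^8) · v^4) / u^12) / v^(-1)    [power of a power]
= u^20·v^37    [quotient of powers; product of powers]

u^20·v^37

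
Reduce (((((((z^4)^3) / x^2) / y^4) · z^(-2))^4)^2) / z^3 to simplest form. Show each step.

x^(-16)y^(-32)z^77

(((((((z^4)^3) / x^2) / y^4) · z^(-2))^4)^2) / z^3
= ((((((z^4)^3) / x^2) / y^4) · z^(-2))^8) / z^3    [power of a power]
= ((((((z^4)^3) / x^2) / y^4)^8) · ((z^(-2))^8)) / z^3    [power of a product]
= ((((((z^4)^3) / x^2)^8) / ((y^4)^8)) · ((z^(-2))^8)) / z^3    [power of a quotient]
= ((((((z^4)^3)^8) / ((x^2)^8)) / ((y^4)^8)) · ((z^(-2))^8)) / z^3    [power of a quotient]
= (((((z^4)^24) / ((x^2)^8)) / ((y^4)^8)) · ((z^(-2))^8)) / z^3    [power of a power]
= (((z^96 / ((x^2)^8)) / ((y^4)^8)) · ((z^(-2))^8)) / z^3    [power of a power]
= (((z^96 / x^16) / ((y^4)^8)) · ((z^(-2))^8)) / z^3    [power of a power]
= (((z^96 / x^16) / y^32) · ((z^(-2))^8)) / z^3    [power of a power]
= (((z^96 / x^16) / y^32) · z^(-16)) / z^3    [power of a power]
= x^(-16)y^(-32)z^77    [quotient of powers; product of powers]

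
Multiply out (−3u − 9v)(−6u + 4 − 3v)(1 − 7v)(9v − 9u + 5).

−1791u²v − 162u³ + 198u² + 2835u²v² + 1134u³v + 951uv − 60u − 3393uv² − 2268uv³ + 1071v² − 180v + 1566v³ − 1701v⁴

(−3u − 9v)(−6u + 4 − 3v)(1 − 7v)(9v − 9u + 5)
= (18u² − 12u + 9uv + 54uv − 36v + 27v²)(1 − 7v)(9v − 9u + 5)    [distributive law]
= (18u² − 12u + 63uv − 36v + 27v²)(1 − 7v)(9v − 9u + 5)    [combine like terms]
= (18u² − 126u²v − 12u + 84uv + 63uv − 441uv² − 36v + 252v² + 27v² − 189v³)(9v − 9u + 5)    [distributive law]
= (18u² − 126u²v − 12u + 147uv − 441uv² − 36v + 279v² − 189v³)(9v − 9u + 5)    [combine like terms]
= 162u²v − 162u³ + 90u² − 1134u²v² + 1134u³v − 630u²v − 108uv + 108u² − 60u + 1323uv² − 1323u²v + 735uv − 3969uv³ + 3969u²v² − 2205uv² − 324v² + 324uv − 180v + 2511v³ − 2511uv² + 1395v² − 1701v⁴ + 1701uv³ − 945v³    [distributive law]
= −1791u²v − 162u³ + 198u² + 2835u²v² + 1134u³v + 951uv − 60u − 3393uv² − 2268uv³ + 1071v² − 180v + 1566v³ − 1701v⁴    [combine like terms]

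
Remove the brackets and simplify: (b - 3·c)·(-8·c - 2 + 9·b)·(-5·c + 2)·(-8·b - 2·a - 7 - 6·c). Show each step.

(b - 3·c)·(-8·c - 2 + 9·b)·(-5·c + 2)·(-8·b - 2·a - 7 - 6·c)
= (-8·b·c - 2·b + 9·b² + 24·c² + 6·c - 27·b·c)·(-5·c + 2)·(-8·b - 2·a - 7 - 6·c)    [distributive law]
= (-35·b·c - 2·b + 9·b² + 24·c² + 6·c)·(-5·c + 2)·(-8·b - 2·a - 7 - 6·c)    [combine like terms]
= (175·b·c² - 70·b·c + 10·b·c - 4·b - 45·b²·c + 18·b² - 120·c³ + 48·c² - 30·c² + 12·c)·(-8·b - 2·a - 7 - 6·c)    [distributive law]
= (175·b·c² - 60·b·c - 4·b - 45·b²·c + 18·b² - 120·c³ + 18·c² + 12·c)·(-8·b - 2·a - 7 - 6·c)    [combine like terms]
= -1400·b²·c² - 350·a·b·c² - 1225·b·c² - 1050·b·c³ + 480·b²·c + 120·a·b·c + 420·b·c + 360·b·c² + 32·b² + 8·a·b + 28·b + 24·b·c + 360·b³·c + 90·a·b²·c + 315·b²·c + 270·b²·c² - 144·b³ - 36·a·b² - 126·b² - 108·b²·c + 960·b·c³ + 240·a·c³ + 840·c³ + 720·c⁴ - 144·b·c² - 36·a·c² - 126·c² - 108·c³ - 96·b·c - 24·a·c - 84·c - 72·c²    [distributive law]
= -1130·b²·c² - 350·a·b·c² - 1009·b·c² - 90·b·c³ + 687·b²·c + 120·a·b·c + 348·b·c - 94·b² + 8·a·b + 28·b + 360·b³·c + 90·a·b²·c - 144·b³ - 36·a·b² + 240·a·c³ + 732·c³ + 720·c⁴ - 36·a·c² - 198·c² - 24·a·c - 84·c    [combine like terms]

-1130·b²·c² - 350·a·b·c² - 1009·b·c² - 90·b·c³ + 687·b²·c + 120·a·b·c + 348·b·c - 94·b² + 8·a·b + 28·b + 360·b³·c + 90·a·b²·c - 144·b³ - 36·a·b² + 240·a·c³ + 732·c³ + 720·c⁴ - 36·a·c² - 198·c² - 24·a·c - 84·c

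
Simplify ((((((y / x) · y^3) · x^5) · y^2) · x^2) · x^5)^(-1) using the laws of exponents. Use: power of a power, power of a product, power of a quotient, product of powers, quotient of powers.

((((((y / x) · y^3) · x^5) · y^2) · x^2) · x^5)^(-1)
= ((((((y / x) · y^3) · x^5) · y^2) · x^2)^(-1)) · ((x^5)^(-1))    [power of a product]
= ((((((y / x) · y^3) · x^5) · y^2)^(-1)) · ((x^2)^(-1))) · ((x^5)^(-1))    [power of a product]
= ((((((y / x) · y^3) · x^5)^(-1)) · ((y^2)^(-1))) · ((x^2)^(-1))) · ((x^5)^(-1))    [power of a product]
= ((((((y / x) · y^3)^(-1)) · ((x^5)^(-1))) · ((y^2)^(-1))) · ((x^2)^(-1))) · ((x^5)^(-1))    [power of a product]
= ((((((y / x)^(-1)) · ((y^3)^(-1))) · ((x^5)^(-1))) · ((y^2)^(-1))) · ((x^2)^(-1))) · ((x^5)^(-1))    [power of a product]
= ((((((y^(-1)) / (x^(-1))) · ((y^3)^(-1))) · ((x^5)^(-1))) · ((y^2)^(-1))) · ((x^2)^(-1))) · ((x^5)^(-1))    [power of a quotient]
= (((((y^(-1) / x^(-1)) · y^(-3)) · ((x^5)^(-1))) · ((y^2)^(-1))) · ((x^2)^(-1))) · ((x^5)^(-1))    [power of a power]
= (((((y^(-1) / x^(-1)) · y^(-3)) · x^(-5)) · ((y^2)^(-1))) · ((x^2)^(-1))) · ((x^5)^(-1))    [power of a power]
= (((((y^(-1) / x^(-1)) · y^(-3)) · x^(-5)) · y^(-2)) · ((x^2)^(-1))) · ((x^5)^(-1))    [power of a power]
= (((((y^(-1) / x^(-1)) · y^(-3)) · x^(-5)) · y^(-2)) · x^(-2)) · ((x^5)^(-1))    [power of a power]
= (((((y^(-1) / x^(-1)) · y^(-3)) · x^(-5)) · y^(-2)) · x^(-2)) · x^(-5)    [power of a power]
= x^(-11)y^(-6)    [quotient of powers; product of powers]

x^(-11)y^(-6)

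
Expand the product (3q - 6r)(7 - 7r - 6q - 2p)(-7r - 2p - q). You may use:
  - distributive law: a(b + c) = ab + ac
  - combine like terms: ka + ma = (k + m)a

(3q - 6r)(7 - 7r - 6q - 2p)(-7r - 2p - q)
= (21q - 21qr - 18q^2 - 6pq - 42r + 42r^2 + 36qr + 12pr)(-7r - 2p - q)    [distributive law]
= (21q + 15qr - 18q^2 - 6pq - 42r + 42r^2 + 12pr)(-7r - 2p - q)    [combine like terms]
= -147qr - 42pq - 21q^2 - 105qr^2 - 30pqr - 15q^2r + 126q^2r + 36pq^2 + 18q^3 + 42pqr + 12p^2q + 6pq^2 + 294r^2 + 84pr + 42qr - 294r^3 - 84pr^2 - 42qr^2 - 84pr^2 - 24p^2r - 12pqr    [distributive law]
= -105qr - 42pq - 21q^2 - 147qr^2 + 111q^2r + 42pq^2 + 18q^3 + 12p^2q + 294r^2 + 84pr - 294r^3 - 168pr^2 - 24p^2r    [combine like terms]

-105qr - 42pq - 21q^2 - 147qr^2 + 111q^2r + 42pq^2 + 18q^3 + 12p^2q + 294r^2 + 84pr - 294r^3 - 168pr^2 - 24p^2r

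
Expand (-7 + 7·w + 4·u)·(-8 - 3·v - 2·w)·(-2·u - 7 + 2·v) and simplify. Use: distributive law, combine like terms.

112·u - 392 - 35·v - 22·u·v + 42·v^2 + 140·u·w + 294·w + 63·v·w + 26·u·v·w - 42·v^2·w + 28·u·w^2 + 98·w^2 - 28·v·w^2 + 64·u^2 + 24·u^2·v - 24·u·v^2 + 16·u^2·w

(-7 + 7·w + 4·u)·(-8 - 3·v - 2·w)·(-2·u - 7 + 2·v)
= (56 + 21·v + 14·w - 56·w - 21·v·w - 14·w^2 - 32·u - 12·u·v - 8·u·w)·(-2·u - 7 + 2·v)    [distributive law]
= (56 + 21·v - 42·w - 21·v·w - 14·w^2 - 32·u - 12·u·v - 8·u·w)·(-2·u - 7 + 2·v)    [combine like terms]
= -112·u - 392 + 112·v - 42·u·v - 147·v + 42·v^2 + 84·u·w + 294·w - 84·v·w + 42·u·v·w + 147·v·w - 42·v^2·w + 28·u·w^2 + 98·w^2 - 28·v·w^2 + 64·u^2 + 224·u - 64·u·v + 24·u^2·v + 84·u·v - 24·u·v^2 + 16·u^2·w + 56·u·w - 16·u·v·w    [distributive law]
= 112·u - 392 - 35·v - 22·u·v + 42·v^2 + 140·u·w + 294·w + 63·v·w + 26·u·v·w - 42·v^2·w + 28·u·w^2 + 98·w^2 - 28·v·w^2 + 64·u^2 + 24·u^2·v - 24·u·v^2 + 16·u^2·w    [combine like terms]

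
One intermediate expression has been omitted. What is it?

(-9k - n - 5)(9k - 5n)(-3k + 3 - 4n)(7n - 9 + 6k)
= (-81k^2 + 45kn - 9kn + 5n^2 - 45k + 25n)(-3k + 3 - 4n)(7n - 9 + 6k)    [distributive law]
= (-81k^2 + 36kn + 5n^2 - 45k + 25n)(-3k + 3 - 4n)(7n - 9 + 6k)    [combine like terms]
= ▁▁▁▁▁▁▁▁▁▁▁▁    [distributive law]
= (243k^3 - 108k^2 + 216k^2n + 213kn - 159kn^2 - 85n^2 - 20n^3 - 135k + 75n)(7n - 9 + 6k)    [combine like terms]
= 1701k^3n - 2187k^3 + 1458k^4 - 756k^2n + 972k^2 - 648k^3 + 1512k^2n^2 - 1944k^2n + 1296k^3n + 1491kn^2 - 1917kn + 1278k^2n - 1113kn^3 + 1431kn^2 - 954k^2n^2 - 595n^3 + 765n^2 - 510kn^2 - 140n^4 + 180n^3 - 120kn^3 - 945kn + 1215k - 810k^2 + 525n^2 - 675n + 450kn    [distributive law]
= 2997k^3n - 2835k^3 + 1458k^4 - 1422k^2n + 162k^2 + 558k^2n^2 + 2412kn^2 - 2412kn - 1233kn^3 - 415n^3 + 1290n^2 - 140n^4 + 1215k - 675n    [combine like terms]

By distributive law:

(243k^3 - 243k^2 + 324k^2n - 108k^2n + 108kn - 144kn^2 - 15kn^2 + 15n^2 - 20n^3 + 135k^2 - 135k + 180kn - 75kn + 75n - 100n^2)(7n - 9 + 6k)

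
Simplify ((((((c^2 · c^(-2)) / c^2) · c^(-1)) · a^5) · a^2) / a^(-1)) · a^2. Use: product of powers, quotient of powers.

((((((c^2 · c^(-2)) / c^2) · c^(-1)) · a^5) · a^2) / a^(-1)) · a^2
= (((((c^0 / c^2) · c^(-1)) · a^5) · a^2) / a^(-1)) · a^2    [product of powers]
= ((((c^(-2) · c^(-1)) · a^5) · a^2) / a^(-1)) · a^2    [quotient of powers]
= (((c^(-3) · a^5) · a^2) / a^(-1)) · a^2    [product of powers]
= a^10·c^(-3)    [quotient of powers; product of powers]

a^10·c^(-3)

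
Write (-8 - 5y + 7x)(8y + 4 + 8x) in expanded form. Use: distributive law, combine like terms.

(-8 - 5y + 7x)(8y + 4 + 8x)
= -64y - 32 - 64x - 40y^2 - 20y - 40xy + 56xy + 28x + 56x^2    [distributive law]
= -84y - 32 - 36x - 40y^2 + 16xy + 56x^2    [combine like terms]

-84y - 32 - 36x - 40y^2 + 16xy + 56x^2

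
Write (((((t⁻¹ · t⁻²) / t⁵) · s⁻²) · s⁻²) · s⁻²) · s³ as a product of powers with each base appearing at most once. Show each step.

(((((t⁻¹ · t⁻²) / t⁵) · s⁻²) · s⁻²) · s⁻²) · s³
= ((((t⁻³ / t⁵) · s⁻²) · s⁻²) · s⁻²) · s³    [product of powers]
= (((t⁻⁸ · s⁻²) · s⁻²) · s⁻²) · s³    [quotient of powers]
= s⁻³t⁻⁸    [product of powers]

s⁻³t⁻⁸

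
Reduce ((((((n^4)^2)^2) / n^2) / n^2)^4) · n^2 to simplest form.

n^50

((((((n^4)^2)^2) / n^2) / n^2)^4) · n^2
= ((((((n^4)^2)^2) / n^2)^4) / ((n^2)^4)) · n^2    [power of a quotient]
= ((((((n^4)^2)^2)^4) / ((n^2)^4)) / ((n^2)^4)) · n^2    [power of a quotient]
= (((((n^4)^2)^8) / ((n^2)^4)) / ((n^2)^4)) · n^2    [power of a power]
= ((((n^4)^16) / ((n^2)^4)) / ((n^2)^4)) · n^2    [power of a power]
= ((n^64 / ((n^2)^4)) / ((n^2)^4)) · n^2    [power of a power]
= ((n^64 / n^8) / ((n^2)^4)) · n^2    [power of a power]
= (n^56 / ((n^2)^4)) · n^2    [quotient of powers]
= (n^56 / n^8) · n^2    [power of a power]
= n^48 · n^2    [quotient of powers]
= n^50    [product of powers]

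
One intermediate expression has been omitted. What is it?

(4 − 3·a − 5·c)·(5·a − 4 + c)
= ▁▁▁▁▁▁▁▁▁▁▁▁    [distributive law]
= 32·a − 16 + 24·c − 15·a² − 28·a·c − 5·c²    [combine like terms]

Applying distributive law to the line above:

20·a − 16 + 4·c − 15·a² + 12·a − 3·a·c − 25·a·c + 20·c − 5·c²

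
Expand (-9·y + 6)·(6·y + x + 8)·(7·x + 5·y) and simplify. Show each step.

-423·x·y² - 270·y³ - 63·x²·y - 222·x·y - 180·y² + 42·x² + 336·x + 240·y

(-9·y + 6)·(6·y + x + 8)·(7·x + 5·y)
= (-54·y² - 9·x·y - 72·y + 36·y + 6·x + 48)·(7·x + 5·y)    [distributive law]
= (-54·y² - 9·x·y - 36·y + 6·x + 48)·(7·x + 5·y)    [combine like terms]
= -378·x·y² - 270·y³ - 63·x²·y - 45·x·y² - 252·x·y - 180·y² + 42·x² + 30·x·y + 336·x + 240·y    [distributive law]
= -423·x·y² - 270·y³ - 63·x²·y - 222·x·y - 180·y² + 42·x² + 336·x + 240·y    [combine like terms]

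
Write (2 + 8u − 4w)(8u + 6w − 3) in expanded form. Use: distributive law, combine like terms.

−8u + 24w − 6 + 64u^2 + 16uw − 24w^2

(2 + 8u − 4w)(8u + 6w − 3)
= 16u + 12w − 6 + 64u^2 + 48uw − 24u − 32uw − 24w^2 + 12w    [distributive law]
= −8u + 24w − 6 + 64u^2 + 16uw − 24w^2    [combine like terms]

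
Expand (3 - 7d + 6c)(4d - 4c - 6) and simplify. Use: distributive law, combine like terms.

54d - 48c - 18 - 28d^2 + 52cd - 24c^2

(3 - 7d + 6c)(4d - 4c - 6)
= 12d - 12c - 18 - 28d^2 + 28cd + 42d + 24cd - 24c^2 - 36c    [distributive law]
= 54d - 48c - 18 - 28d^2 + 52cd - 24c^2    [combine like terms]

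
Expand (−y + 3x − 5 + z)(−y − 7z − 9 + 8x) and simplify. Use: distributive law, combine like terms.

(−y + 3x − 5 + z)(−y − 7z − 9 + 8x)
= y^2 + 7yz + 9y − 8xy − 3xy − 21xz − 27x + 24x^2 + 5y + 35z + 45 − 40x − yz − 7z^2 − 9z + 8xz    [distributive law]
= y^2 + 6yz + 14y − 11xy − 13xz − 67x + 24x^2 + 26z + 45 − 7z^2    [combine like terms]

y^2 + 6yz + 14y − 11xy − 13xz − 67x + 24x^2 + 26z + 45 − 7z^2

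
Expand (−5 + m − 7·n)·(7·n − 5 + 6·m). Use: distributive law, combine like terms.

25 − 35·m − 35·m·n + 6·m^2 − 49·n^2

(−5 + m − 7·n)·(7·n − 5 + 6·m)
= −35·n + 25 − 30·m + 7·m·n − 5·m + 6·m^2 − 49·n^2 + 35·n − 42·m·n    [distributive law]
= 25 − 35·m − 35·m·n + 6·m^2 − 49·n^2    [combine like terms]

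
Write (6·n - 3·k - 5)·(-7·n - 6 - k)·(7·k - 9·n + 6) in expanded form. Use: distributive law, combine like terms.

-429·k·n^2 + 378·n^3 - 243·n^2 - 124·k·n - 276·n + 78·k^2·n + 179·k^2 + 348·k + 21·k^3 + 180

(6·n - 3·k - 5)·(-7·n - 6 - k)·(7·k - 9·n + 6)
= (-42·n^2 - 36·n - 6·k·n + 21·k·n + 18·k + 3·k^2 + 35·n + 30 + 5·k)·(7·k - 9·n + 6)    [distributive law]
= (-42·n^2 - n + 15·k·n + 23·k + 3·k^2 + 30)·(7·k - 9·n + 6)    [combine like terms]
= -294·k·n^2 + 378·n^3 - 252·n^2 - 7·k·n + 9·n^2 - 6·n + 105·k^2·n - 135·k·n^2 + 90·k·n + 161·k^2 - 207·k·n + 138·k + 21·k^3 - 27·k^2·n + 18·k^2 + 210·k - 270·n + 180    [distributive law]
= -429·k·n^2 + 378·n^3 - 243·n^2 - 124·k·n - 276·n + 78·k^2·n + 179·k^2 + 348·k + 21·k^3 + 180    [combine like terms]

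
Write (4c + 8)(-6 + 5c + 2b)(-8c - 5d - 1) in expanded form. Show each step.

-148c² - 80cd + 368c - 160c³ - 100c²d - 64bc² - 40bcd - 136bc + 240d + 48 - 80bd - 16b

(4c + 8)(-6 + 5c + 2b)(-8c - 5d - 1)
= (-24c + 20c² + 8bc - 48 + 40c + 16b)(-8c - 5d - 1)    [distributive law]
= (16c + 20c² + 8bc - 48 + 16b)(-8c - 5d - 1)    [combine like terms]
= -128c² - 80cd - 16c - 160c³ - 100c²d - 20c² - 64bc² - 40bcd - 8bc + 384c + 240d + 48 - 128bc - 80bd - 16b    [distributive law]
= -148c² - 80cd + 368c - 160c³ - 100c²d - 64bc² - 40bcd - 136bc + 240d + 48 - 80bd - 16b    [combine like terms]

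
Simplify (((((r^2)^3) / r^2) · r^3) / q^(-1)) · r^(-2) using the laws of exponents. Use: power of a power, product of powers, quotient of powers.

(((((r^2)^3) / r^2) · r^3) / q^(-1)) · r^(-2)
= (((r^6 / r^2) · r^3) / q^(-1)) · r^(-2)    [power of a power]
= ((r^4 · r^3) / q^(-1)) · r^(-2)    [quotient of powers]
= (r^7 / q^(-1)) · r^(-2)    [product of powers]
= qr^5    [quotient of powers; product of powers]

qr^5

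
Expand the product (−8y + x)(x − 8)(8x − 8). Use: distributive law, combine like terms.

−64x^2y + 576xy − 512y + 8x^3 − 72x^2 + 64x

(−8y + x)(x − 8)(8x − 8)
= (−8xy + 64y + x^2 − 8x)(8x − 8)    [distributive law]
= −64x^2y + 64xy + 512xy − 512y + 8x^3 − 8x^2 − 64x^2 + 64x    [distributive law]
= −64x^2y + 576xy − 512y + 8x^3 − 72x^2 + 64x    [combine like terms]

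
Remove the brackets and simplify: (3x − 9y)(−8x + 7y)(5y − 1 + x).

(3x − 9y)(−8x + 7y)(5y − 1 + x)
= (−24x² + 21xy + 72xy − 63y²)(5y − 1 + x)    [distributive law]
= (−24x² + 93xy − 63y²)(5y − 1 + x)    [combine like terms]
= −120x²y + 24x² − 24x³ + 465xy² − 93xy + 93x²y − 315y³ + 63y² − 63xy²    [distributive law]
= −27x²y + 24x² − 24x³ + 402xy² − 93xy − 315y³ + 63y²    [combine like terms]

−27x²y + 24x² − 24x³ + 402xy² − 93xy − 315y³ + 63y²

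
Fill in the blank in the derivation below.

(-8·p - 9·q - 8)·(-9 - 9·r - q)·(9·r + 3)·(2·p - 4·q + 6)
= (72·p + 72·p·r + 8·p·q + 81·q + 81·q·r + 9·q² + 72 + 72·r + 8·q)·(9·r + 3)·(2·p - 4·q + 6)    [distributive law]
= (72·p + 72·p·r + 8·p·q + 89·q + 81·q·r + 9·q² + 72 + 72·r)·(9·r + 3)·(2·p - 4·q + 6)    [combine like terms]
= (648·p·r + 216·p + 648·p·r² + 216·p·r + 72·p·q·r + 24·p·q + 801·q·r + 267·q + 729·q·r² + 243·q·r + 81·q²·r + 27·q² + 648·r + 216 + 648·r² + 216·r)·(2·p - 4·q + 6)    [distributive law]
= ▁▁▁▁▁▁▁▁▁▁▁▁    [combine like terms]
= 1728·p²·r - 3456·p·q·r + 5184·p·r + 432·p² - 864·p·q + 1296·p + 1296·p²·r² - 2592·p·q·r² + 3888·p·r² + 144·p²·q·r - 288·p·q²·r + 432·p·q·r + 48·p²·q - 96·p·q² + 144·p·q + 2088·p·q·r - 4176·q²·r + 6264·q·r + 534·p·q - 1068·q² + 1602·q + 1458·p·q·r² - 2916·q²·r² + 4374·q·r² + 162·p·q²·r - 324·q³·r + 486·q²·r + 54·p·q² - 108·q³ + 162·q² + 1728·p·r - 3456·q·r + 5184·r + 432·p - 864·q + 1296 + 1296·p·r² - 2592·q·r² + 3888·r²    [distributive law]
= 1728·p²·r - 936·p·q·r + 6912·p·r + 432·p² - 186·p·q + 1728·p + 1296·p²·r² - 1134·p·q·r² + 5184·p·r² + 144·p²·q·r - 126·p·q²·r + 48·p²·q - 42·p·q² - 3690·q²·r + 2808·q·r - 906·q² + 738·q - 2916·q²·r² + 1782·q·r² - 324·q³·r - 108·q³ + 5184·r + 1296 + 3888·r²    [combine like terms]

After combine like terms, the bracketed line is:

(864·p·r + 216·p + 648·p·r² + 72·p·q·r + 24·p·q + 1044·q·r + 267·q + 729·q·r² + 81·q²·r + 27·q² + 864·r + 216 + 648·r²)·(2·p - 4·q + 6)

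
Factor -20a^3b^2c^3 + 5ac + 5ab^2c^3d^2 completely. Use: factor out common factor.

5ac(-4a^2b^2c^2 + 1 + b^2c^2d^2)

-20a^3b^2c^3 + 5ac + 5ab^2c^3d^2
= 5(-4a^3b^2c^3 + ac + ab^2c^3d^2)    [factor out 5]
= 5ac(-4a^2b^2c^2 + 1 + b^2c^2d^2)    [factor out ac]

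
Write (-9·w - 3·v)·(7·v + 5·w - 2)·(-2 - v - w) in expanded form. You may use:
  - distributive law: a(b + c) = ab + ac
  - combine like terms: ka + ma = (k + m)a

(-9·w - 3·v)·(7·v + 5·w - 2)·(-2 - v - w)
= (-63·v·w - 45·w^2 + 18·w - 21·v^2 - 15·v·w + 6·v)·(-2 - v - w)    [distributive law]
= (-78·v·w - 45·w^2 + 18·w - 21·v^2 + 6·v)·(-2 - v - w)    [combine like terms]
= 156·v·w + 78·v^2·w + 78·v·w^2 + 90·w^2 + 45·v·w^2 + 45·w^3 - 36·w - 18·v·w - 18·w^2 + 42·v^2 + 21·v^3 + 21·v^2·w - 12·v - 6·v^2 - 6·v·w    [distributive law]
= 132·v·w + 99·v^2·w + 123·v·w^2 + 72·w^2 + 45·w^3 - 36·w + 36·v^2 + 21·v^3 - 12·v    [combine like terms]

132·v·w + 99·v^2·w + 123·v·w^2 + 72·w^2 + 45·w^3 - 36·w + 36·v^2 + 21·v^3 - 12·v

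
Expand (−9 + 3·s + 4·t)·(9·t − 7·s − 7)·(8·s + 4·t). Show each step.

(−9 + 3·s + 4·t)·(9·t − 7·s − 7)·(8·s + 4·t)
= (−81·t + 63·s + 63 + 27·s·t − 21·s^2 − 21·s + 36·t^2 − 28·s·t − 28·t)·(8·s + 4·t)    [distributive law]
= (−109·t + 42·s + 63 − s·t − 21·s^2 + 36·t^2)·(8·s + 4·t)    [combine like terms]
= −872·s·t − 436·t^2 + 336·s^2 + 168·s·t + 504·s + 252·t − 8·s^2·t − 4·s·t^2 − 168·s^3 − 84·s^2·t + 288·s·t^2 + 144·t^3    [distributive law]
= −704·s·t − 436·t^2 + 336·s^2 + 504·s + 252·t − 92·s^2·t + 284·s·t^2 − 168·s^3 + 144·t^3    [combine like terms]

−704·s·t − 436·t^2 + 336·s^2 + 504·s + 252·t − 92·s^2·t + 284·s·t^2 − 168·s^3 + 144·t^3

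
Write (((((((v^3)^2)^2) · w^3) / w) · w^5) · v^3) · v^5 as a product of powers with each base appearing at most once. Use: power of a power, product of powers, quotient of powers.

(((((((v^3)^2)^2) · w^3) / w) · w^5) · v^3) · v^5
= ((((((v^3)^4) · w^3) / w) · w^5) · v^3) · v^5    [power of a power]
= ((((v^12 · w^3) / w) · w^5) · v^3) · v^5    [power of a power]
= v^20w^7    [quotient of powers; product of powers]

v^20w^7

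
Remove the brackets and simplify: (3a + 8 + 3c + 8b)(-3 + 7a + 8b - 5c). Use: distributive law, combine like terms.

(3a + 8 + 3c + 8b)(-3 + 7a + 8b - 5c)
= -9a + 21a^2 + 24ab - 15ac - 24 + 56a + 64b - 40c - 9c + 21ac + 24bc - 15c^2 - 24b + 56ab + 64b^2 - 40bc    [distributive law]
= 47a + 21a^2 + 80ab + 6ac - 24 + 40b - 49c - 16bc - 15c^2 + 64b^2    [combine like terms]

47a + 21a^2 + 80ab + 6ac - 24 + 40b - 49c - 16bc - 15c^2 + 64b^2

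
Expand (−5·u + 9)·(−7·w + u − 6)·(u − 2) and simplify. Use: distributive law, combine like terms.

(−5·u + 9)·(−7·w + u − 6)·(u − 2)
= (35·u·w − 5·u^2 + 30·u − 63·w + 9·u − 54)·(u − 2)    [distributive law]
= (35·u·w − 5·u^2 + 39·u − 63·w − 54)·(u − 2)    [combine like terms]
= 35·u^2·w − 70·u·w − 5·u^3 + 10·u^2 + 39·u^2 − 78·u − 63·u·w + 126·w − 54·u + 108    [distributive law]
= 35·u^2·w − 133·u·w − 5·u^3 + 49·u^2 − 132·u + 126·w + 108    [combine like terms]

35·u^2·w − 133·u·w − 5·u^3 + 49·u^2 − 132·u + 126·w + 108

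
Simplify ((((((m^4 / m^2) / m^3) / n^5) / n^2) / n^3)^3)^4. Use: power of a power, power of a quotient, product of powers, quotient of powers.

m^(-12)·n^(-120)

((((((m^4 / m^2) / m^3) / n^5) / n^2) / n^3)^3)^4
= (((((m^4 / m^2) / m^3) / n^5) / n^2) / n^3)^12    [power of a power]
= (((((m^4 / m^2) / m^3) / n^5) / n^2)^12) / ((n^3)^12)    [power of a quotient]
= (((((m^4 / m^2) / m^3) / n^5)^12) / ((n^2)^12)) / ((n^3)^12)    [power of a quotient]
= (((((m^4 / m^2) / m^3)^12) / ((n^5)^12)) / ((n^2)^12)) / ((n^3)^12)    [power of a quotient]
= (((((m^4 / m^2)^12) / ((m^3)^12)) / ((n^5)^12)) / ((n^2)^12)) / ((n^3)^12)    [power of a quotient]
= ((((((m^4)^12) / ((m^2)^12)) / ((m^3)^12)) / ((n^5)^12)) / ((n^2)^12)) / ((n^3)^12)    [power of a quotient]
= ((((m^48 / ((m^2)^12)) / ((m^3)^12)) / ((n^5)^12)) / ((n^2)^12)) / ((n^3)^12)    [power of a power]
= ((((m^48 / m^24) / ((m^3)^12)) / ((n^5)^12)) / ((n^2)^12)) / ((n^3)^12)    [power of a power]
= (((m^24 / ((m^3)^12)) / ((n^5)^12)) / ((n^2)^12)) / ((n^3)^12)    [quotient of powers]
= (((m^24 / m^36) / ((n^5)^12)) / ((n^2)^12)) / ((n^3)^12)    [power of a power]
= ((m^(-12) / ((n^5)^12)) / ((n^2)^12)) / ((n^3)^12)    [quotient of powers]
= ((m^(-12) / n^60) / ((n^2)^12)) / ((n^3)^12)    [power of a power]
= ((m^(-12) / n^60) / n^24) / ((n^3)^12)    [power of a power]
= ((m^(-12) / n^60) / n^24) / n^36    [power of a power]
= m^(-12)·n^(-120)    [quotient of powers; product of powers]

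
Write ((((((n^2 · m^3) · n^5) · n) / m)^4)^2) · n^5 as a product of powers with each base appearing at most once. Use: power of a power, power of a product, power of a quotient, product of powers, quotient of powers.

((((((n^2 · m^3) · n^5) · n) / m)^4)^2) · n^5
= (((((n^2 · m^3) · n^5) · n) / m)^8) · n^5    [power of a power]
= (((((n^2 · m^3) · n^5) · n)^8) / (m^8)) · n^5    [power of a quotient]
= (((((n^2 · m^3) · n^5)^8) · (n^8)) / (m^8)) · n^5    [power of a product]
= (((((n^2 · m^3)^8) · ((n^5)^8)) · (n^8)) / (m^8)) · n^5    [power of a product]
= ((((((n^2)^8) · ((m^3)^8)) · ((n^5)^8)) · (n^8)) / (m^8)) · n^5    [power of a product]
= ((((n^16 · ((m^3)^8)) · ((n^5)^8)) · (n^8)) / (m^8)) · n^5    [power of a power]
= ((((n^16 · m^24) · ((n^5)^8)) · (n^8)) / (m^8)) · n^5    [power of a power]
= ((((n^16 · m^24) · n^40) · (n^8)) / (m^8)) · n^5    [power of a power]
= m^16n^69    [quotient of powers; product of powers]

m^16n^69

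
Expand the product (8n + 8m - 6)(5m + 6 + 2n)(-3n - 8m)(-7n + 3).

2072mn³ + 1506mn² + 3976m²n² - 696m²n + 612n³ - 1080n² - 3042mn + 336n⁴ + 2240m³n - 960m³ - 432m² + 324n + 864m

(8n + 8m - 6)(5m + 6 + 2n)(-3n - 8m)(-7n + 3)
= (40mn + 48n + 16n² + 40m² + 48m + 16mn - 30m - 36 - 12n)(-3n - 8m)(-7n + 3)    [distributive law]
= (56mn + 36n + 16n² + 40m² + 18m - 36)(-3n - 8m)(-7n + 3)    [combine like terms]
= (-168mn² - 448m²n - 108n² - 288mn - 48n³ - 128mn² - 120m²n - 320m³ - 54mn - 144m² + 108n + 288m)(-7n + 3)    [distributive law]
= (-296mn² - 568m²n - 108n² - 342mn - 48n³ - 320m³ - 144m² + 108n + 288m)(-7n + 3)    [combine like terms]
= 2072mn³ - 888mn² + 3976m²n² - 1704m²n + 756n³ - 324n² + 2394mn² - 1026mn + 336n⁴ - 144n³ + 2240m³n - 960m³ + 1008m²n - 432m² - 756n² + 324n - 2016mn + 864m    [distributive law]
= 2072mn³ + 1506mn² + 3976m²n² - 696m²n + 612n³ - 1080n² - 3042mn + 336n⁴ + 2240m³n - 960m³ - 432m² + 324n + 864m    [combine like terms]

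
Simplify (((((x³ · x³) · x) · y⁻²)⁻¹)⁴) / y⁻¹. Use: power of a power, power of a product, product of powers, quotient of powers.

x⁻²⁸y⁹

(((((x³ · x³) · x) · y⁻²)⁻¹)⁴) / y⁻¹
= ((((x³ · x³) · x) · y⁻²)⁻⁴) / y⁻¹    [power of a power]
= ((((x³ · x³) · x)⁻⁴) · ((y⁻²)⁻⁴)) / y⁻¹    [power of a product]
= ((((x³ · x³)⁻⁴) · (x⁻⁴)) · ((y⁻²)⁻⁴)) / y⁻¹    [power of a product]
= (((((x³)⁻⁴) · ((x³)⁻⁴)) · (x⁻⁴)) · ((y⁻²)⁻⁴)) / y⁻¹    [power of a product]
= (((x⁻¹² · ((x³)⁻⁴)) · (x⁻⁴)) · ((y⁻²)⁻⁴)) / y⁻¹    [power of a power]
= (((x⁻¹² · x⁻¹²) · (x⁻⁴)) · ((y⁻²)⁻⁴)) / y⁻¹    [power of a power]
= ((x⁻²⁴ · (x⁻⁴)) · ((y⁻²)⁻⁴)) / y⁻¹    [product of powers]
= (x⁻²⁸ · ((y⁻²)⁻⁴)) / y⁻¹    [product of powers]
= (x⁻²⁸ · y⁸) / y⁻¹    [power of a power]
= x⁻²⁸y⁹    [quotient of powers]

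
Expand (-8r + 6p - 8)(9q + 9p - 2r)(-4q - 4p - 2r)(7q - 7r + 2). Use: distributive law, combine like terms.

(-8r + 6p - 8)(9q + 9p - 2r)(-4q - 4p - 2r)(7q - 7r + 2)
= (-72qr - 72pr + 16r² + 54pq + 54p² - 12pr - 72q - 72p + 16r)(-4q - 4p - 2r)(7q - 7r + 2)    [distributive law]
= (-72qr - 84pr + 16r² + 54pq + 54p² - 72q - 72p + 16r)(-4q - 4p - 2r)(7q - 7r + 2)    [combine like terms]
= (288q²r + 288pqr + 144qr² + 336pqr + 336p²r + 168pr² - 64qr² - 64pr² - 32r³ - 216pq² - 216p²q - 108pqr - 216p²q - 216p³ - 108p²r + 288q² + 288pq + 144qr + 288pq + 288p² + 144pr - 64qr - 64pr - 32r²)(7q - 7r + 2)    [distributive law]
= (288q²r + 516pqr + 80qr² + 228p²r + 104pr² - 32r³ - 216pq² - 432p²q - 216p³ + 288q² + 576pq + 80qr + 288p² + 80pr - 32r²)(7q - 7r + 2)    [combine like terms]
= 2016q³r - 2016q²r² + 576q²r + 3612pq²r - 3612pqr² + 1032pqr + 560q²r² - 560qr³ + 160qr² + 1596p²qr - 1596p²r² + 456p²r + 728pqr² - 728pr³ + 208pr² - 224qr³ + 224r⁴ - 64r³ - 1512pq³ + 1512pq²r - 432pq² - 3024p²q² + 3024p²qr - 864p²q - 1512p³q + 1512p³r - 432p³ + 2016q³ - 2016q²r + 576q² + 4032pq² - 4032pqr + 1152pq + 560q²r - 560qr² + 160qr + 2016p²q - 2016p²r + 576p² + 560pqr - 560pr² + 160pr - 224qr² + 224r³ - 64r²    [distributive law]
= 2016q³r - 1456q²r² - 880q²r + 5124pq²r - 2884pqr² - 2440pqr - 784qr³ - 624qr² + 4620p²qr - 1596p²r² - 1560p²r - 728pr³ - 352pr² + 224r⁴ + 160r³ - 1512pq³ + 3600pq² - 3024p²q² + 1152p²q - 1512p³q + 1512p³r - 432p³ + 2016q³ + 576q² + 1152pq + 160qr + 576p² + 160pr - 64r²    [combine like terms]

2016q³r - 1456q²r² - 880q²r + 5124pq²r - 2884pqr² - 2440pqr - 784qr³ - 624qr² + 4620p²qr - 1596p²r² - 1560p²r - 728pr³ - 352pr² + 224r⁴ + 160r³ - 1512pq³ + 3600pq² - 3024p²q² + 1152p²q - 1512p³q + 1512p³r - 432p³ + 2016q³ + 576q² + 1152pq + 160qr + 576p² + 160pr - 64r²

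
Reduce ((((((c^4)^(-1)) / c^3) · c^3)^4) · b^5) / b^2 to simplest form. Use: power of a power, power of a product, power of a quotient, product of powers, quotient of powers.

((((((c^4)^(-1)) / c^3) · c^3)^4) · b^5) / b^2
= ((((((c^4)^(-1)) / c^3)^4) · ((c^3)^4)) · b^5) / b^2    [power of a product]
= ((((((c^4)^(-1))^4) / ((c^3)^4)) · ((c^3)^4)) · b^5) / b^2    [power of a quotient]
= (((((c^4)^(-4)) / ((c^3)^4)) · ((c^3)^4)) · b^5) / b^2    [power of a power]
= (((c^(-16) / ((c^3)^4)) · ((c^3)^4)) · b^5) / b^2    [power of a power]
= (((c^(-16) / c^12) · ((c^3)^4)) · b^5) / b^2    [power of a power]
= ((c^(-28) · ((c^3)^4)) · b^5) / b^2    [quotient of powers]
= ((c^(-28) · c^12) · b^5) / b^2    [power of a power]
= (c^(-16) · b^5) / b^2    [product of powers]
= b^3·c^(-16)    [quotient of powers]

b^3·c^(-16)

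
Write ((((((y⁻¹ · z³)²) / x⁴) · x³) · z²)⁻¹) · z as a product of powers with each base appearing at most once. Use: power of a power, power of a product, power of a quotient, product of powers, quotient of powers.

xy²z⁻⁷

((((((y⁻¹ · z³)²) / x⁴) · x³) · z²)⁻¹) · z
= ((((((y⁻¹ · z³)²) / x⁴) · x³)⁻¹) · ((z²)⁻¹)) · z    [power of a product]
= ((((((y⁻¹ · z³)²) / x⁴)⁻¹) · ((x³)⁻¹)) · ((z²)⁻¹)) · z    [power of a product]
= ((((((y⁻¹ · z³)²)⁻¹) / ((x⁴)⁻¹)) · ((x³)⁻¹)) · ((z²)⁻¹)) · z    [power of a quotient]
= (((((y⁻¹ · z³)⁻²) / ((x⁴)⁻¹)) · ((x³)⁻¹)) · ((z²)⁻¹)) · z    [power of a power]
= ((((((y⁻¹)⁻²) · ((z³)⁻²)) / ((x⁴)⁻¹)) · ((x³)⁻¹)) · ((z²)⁻¹)) · z    [power of a product]
= ((((y² · ((z³)⁻²)) / ((x⁴)⁻¹)) · ((x³)⁻¹)) · ((z²)⁻¹)) · z    [power of a power]
= ((((y² · z⁻⁶) / ((x⁴)⁻¹)) · ((x³)⁻¹)) · ((z²)⁻¹)) · z    [power of a power]
= ((((y² · z⁻⁶) / x⁻⁴) · ((x³)⁻¹)) · ((z²)⁻¹)) · z    [power of a power]
= ((((y² · z⁻⁶) / x⁻⁴) · x⁻³) · ((z²)⁻¹)) · z    [power of a power]
= ((((y² · z⁻⁶) / x⁻⁴) · x⁻³) · z⁻²) · z    [power of a power]
= xy²z⁻⁷    [quotient of powers; product of powers]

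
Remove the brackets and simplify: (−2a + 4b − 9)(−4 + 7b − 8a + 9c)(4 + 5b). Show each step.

320a + 216ab − 230ab^2 + 64a^2 + 80a^2b − 72ac − 90abc − 136b − 283b^2 + 140b^3 − 261bc + 180b^2c + 144 − 324c

(−2a + 4b − 9)(−4 + 7b − 8a + 9c)(4 + 5b)
= (8a − 14ab + 16a^2 − 18ac − 16b + 28b^2 − 32ab + 36bc + 36 − 63b + 72a − 81c)(4 + 5b)    [distributive law]
= (80a − 46ab + 16a^2 − 18ac − 79b + 28b^2 + 36bc + 36 − 81c)(4 + 5b)    [combine like terms]
= 320a + 400ab − 184ab − 230ab^2 + 64a^2 + 80a^2b − 72ac − 90abc − 316b − 395b^2 + 112b^2 + 140b^3 + 144bc + 180b^2c + 144 + 180b − 324c − 405bc    [distributive law]
= 320a + 216ab − 230ab^2 + 64a^2 + 80a^2b − 72ac − 90abc − 136b − 283b^2 + 140b^3 − 261bc + 180b^2c + 144 − 324c    [combine like terms]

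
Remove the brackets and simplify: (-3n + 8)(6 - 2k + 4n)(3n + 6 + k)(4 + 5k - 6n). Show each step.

-1488n² - 138kn² + 36n³ - 816n + 1436kn + 130k²n - 6k²n² - 216kn³ + 30k³n + 216n⁴ + 1152 + 1248k - 304k² - 80k³

(-3n + 8)(6 - 2k + 4n)(3n + 6 + k)(4 + 5k - 6n)
= (-18n + 6kn - 12n² + 48 - 16k + 32n)(3n + 6 + k)(4 + 5k - 6n)    [distributive law]
= (14n + 6kn - 12n² + 48 - 16k)(3n + 6 + k)(4 + 5k - 6n)    [combine like terms]
= (42n² + 84n + 14kn + 18kn² + 36kn + 6k²n - 36n³ - 72n² - 12kn² + 144n + 288 + 48k - 48kn - 96k - 16k²)(4 + 5k - 6n)    [distributive law]
= (-30n² + 228n + 2kn + 6kn² + 6k²n - 36n³ + 288 - 48k - 16k²)(4 + 5k - 6n)    [combine like terms]
= -120n² - 150kn² + 180n³ + 912n + 1140kn - 1368n² + 8kn + 10k²n - 12kn² + 24kn² + 30k²n² - 36kn³ + 24k²n + 30k³n - 36k²n² - 144n³ - 180kn³ + 216n⁴ + 1152 + 1440k - 1728n - 192k - 240k² + 288kn - 64k² - 80k³ + 96k²n    [distributive law]
= -1488n² - 138kn² + 36n³ - 816n + 1436kn + 130k²n - 6k²n² - 216kn³ + 30k³n + 216n⁴ + 1152 + 1248k - 304k² - 80k³    [combine like terms]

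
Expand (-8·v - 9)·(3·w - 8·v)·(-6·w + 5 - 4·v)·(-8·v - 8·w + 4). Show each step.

1152·v^2·w^2 - 1152·v·w^3 + 2832·v·w^2 + 2144·v^2·w - 3576·v·w + 4352·v^3·w - 1280·v^3 - 2752·v^2 + 2048·v^4 - 1296·w^3 + 1728·w^2 - 540·w + 1440·v

(-8·v - 9)·(3·w - 8·v)·(-6·w + 5 - 4·v)·(-8·v - 8·w + 4)
= (-24·v·w + 64·v^2 - 27·w + 72·v)·(-6·w + 5 - 4·v)·(-8·v - 8·w + 4)    [distributive law]
= (144·v·w^2 - 120·v·w + 96·v^2·w - 384·v^2·w + 320·v^2 - 256·v^3 + 162·w^2 - 135·w + 108·v·w - 432·v·w + 360·v - 288·v^2)·(-8·v - 8·w + 4)    [distributive law]
= (144·v·w^2 - 444·v·w - 288·v^2·w + 32·v^2 - 256·v^3 + 162·w^2 - 135·w + 360·v)·(-8·v - 8·w + 4)    [combine like terms]
= -1152·v^2·w^2 - 1152·v·w^3 + 576·v·w^2 + 3552·v^2·w + 3552·v·w^2 - 1776·v·w + 2304·v^3·w + 2304·v^2·w^2 - 1152·v^2·w - 256·v^3 - 256·v^2·w + 128·v^2 + 2048·v^4 + 2048·v^3·w - 1024·v^3 - 1296·v·w^2 - 1296·w^3 + 648·w^2 + 1080·v·w + 1080·w^2 - 540·w - 2880·v^2 - 2880·v·w + 1440·v    [distributive law]
= 1152·v^2·w^2 - 1152·v·w^3 + 2832·v·w^2 + 2144·v^2·w - 3576·v·w + 4352·v^3·w - 1280·v^3 - 2752·v^2 + 2048·v^4 - 1296·w^3 + 1728·w^2 - 540·w + 1440·v    [combine like terms]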